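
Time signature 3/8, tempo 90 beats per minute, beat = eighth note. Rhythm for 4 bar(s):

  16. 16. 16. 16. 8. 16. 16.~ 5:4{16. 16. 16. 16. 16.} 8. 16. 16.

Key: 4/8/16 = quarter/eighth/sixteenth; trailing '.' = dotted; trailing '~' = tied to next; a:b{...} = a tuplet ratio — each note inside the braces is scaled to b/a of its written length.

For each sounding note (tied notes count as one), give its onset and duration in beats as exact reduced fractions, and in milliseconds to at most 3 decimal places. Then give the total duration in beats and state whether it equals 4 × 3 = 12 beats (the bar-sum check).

1) 0.0ms=0b +500.0ms=3/4b
2) 500.0ms=3/4b +500.0ms=3/4b
3) 1000.0ms=3/2b +500.0ms=3/4b
4) 1500.0ms=9/4b +500.0ms=3/4b
5) 2000.0ms=3b +1000.0ms=3/2b
6) 3000.0ms=9/2b +500.0ms=3/4b
7) 3500.0ms=21/4b +900.0ms=27/20b
8) 4400.0ms=33/5b +400.0ms=3/5b
9) 4800.0ms=36/5b +400.0ms=3/5b
10) 5200.0ms=39/5b +400.0ms=3/5b
11) 5600.0ms=42/5b +400.0ms=3/5b
12) 6000.0ms=9b +1000.0ms=3/2b
13) 7000.0ms=21/2b +500.0ms=3/4b
14) 7500.0ms=45/4b +500.0ms=3/4b
Σ=12b of 12 (90bpm 3/8) — PASS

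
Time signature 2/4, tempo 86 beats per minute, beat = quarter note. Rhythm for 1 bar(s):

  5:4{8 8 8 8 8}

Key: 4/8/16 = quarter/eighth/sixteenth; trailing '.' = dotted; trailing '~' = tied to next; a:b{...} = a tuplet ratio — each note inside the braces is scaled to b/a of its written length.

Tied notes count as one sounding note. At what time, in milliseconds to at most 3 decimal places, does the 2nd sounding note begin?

note 2 onset = 2/5b = 279.07ms

1. 0.0ms @ 0 + 279.07ms (2/5)
2. 279.07ms @ 2/5 + 279.07ms (2/5)
3. 558.14ms @ 4/5 + 279.07ms (2/5)
4. 837.209ms @ 6/5 + 279.07ms (2/5)
5. 1116.279ms @ 8/5 + 279.07ms (2/5)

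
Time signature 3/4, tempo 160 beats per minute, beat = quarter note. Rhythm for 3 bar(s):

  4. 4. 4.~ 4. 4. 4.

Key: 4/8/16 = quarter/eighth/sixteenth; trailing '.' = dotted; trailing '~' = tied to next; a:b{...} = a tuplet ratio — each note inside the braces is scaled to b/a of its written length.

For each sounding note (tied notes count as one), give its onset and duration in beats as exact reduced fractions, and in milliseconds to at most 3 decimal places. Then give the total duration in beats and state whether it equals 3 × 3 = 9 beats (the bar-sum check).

1) 0.0ms=0b +562.5ms=3/2b
2) 562.5ms=3/2b +562.5ms=3/2b
3) 1125.0ms=3b +1125.0ms=3b
4) 2250.0ms=6b +562.5ms=3/2b
5) 2812.5ms=15/2b +562.5ms=3/2b
Σ=9b of 9 (160bpm 3/4) — PASS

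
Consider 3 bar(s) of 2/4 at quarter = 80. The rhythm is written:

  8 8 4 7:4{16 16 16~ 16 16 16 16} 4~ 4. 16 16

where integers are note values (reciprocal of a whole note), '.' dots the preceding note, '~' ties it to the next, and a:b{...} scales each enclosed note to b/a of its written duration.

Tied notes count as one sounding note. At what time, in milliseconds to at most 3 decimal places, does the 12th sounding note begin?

1. 0.0ms @ 0 + 375.0ms (1/2)
2. 375.0ms @ 1/2 + 375.0ms (1/2)
3. 750.0ms @ 1 + 750.0ms (1)
4. 1500.0ms @ 2 + 107.143ms (1/7)
5. 1607.143ms @ 15/7 + 107.143ms (1/7)
6. 1714.286ms @ 16/7 + 214.286ms (2/7)
7. 1928.571ms @ 18/7 + 107.143ms (1/7)
8. 2035.714ms @ 19/7 + 107.143ms (1/7)
9. 2142.857ms @ 20/7 + 107.143ms (1/7)
10. 2250.0ms @ 3 + 1875.0ms (5/2)
11. 4125.0ms @ 11/2 + 187.5ms (1/4)
12. 4312.5ms @ 23/4 + 187.5ms (1/4)

note 12 onset = 23/4b = 4312.5ms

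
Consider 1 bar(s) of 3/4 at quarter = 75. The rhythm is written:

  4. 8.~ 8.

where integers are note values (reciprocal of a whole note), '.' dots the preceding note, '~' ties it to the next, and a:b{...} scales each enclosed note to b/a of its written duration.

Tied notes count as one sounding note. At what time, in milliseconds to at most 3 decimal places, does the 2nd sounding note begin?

1. 0.0ms @ 0 + 1200.0ms (3/2)
2. 1200.0ms @ 3/2 + 1200.0ms (3/2)

note 2 onset = 3/2b = 1200.0ms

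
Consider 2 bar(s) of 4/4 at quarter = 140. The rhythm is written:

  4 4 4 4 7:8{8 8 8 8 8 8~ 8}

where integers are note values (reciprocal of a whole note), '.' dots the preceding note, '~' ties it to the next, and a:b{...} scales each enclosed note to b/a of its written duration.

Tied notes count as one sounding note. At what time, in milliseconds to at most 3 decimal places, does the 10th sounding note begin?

1. 0.0ms @ 0 + 428.571ms (1)
2. 428.571ms @ 1 + 428.571ms (1)
3. 857.143ms @ 2 + 428.571ms (1)
4. 1285.714ms @ 3 + 428.571ms (1)
5. 1714.286ms @ 4 + 244.898ms (4/7)
6. 1959.184ms @ 32/7 + 244.898ms (4/7)
7. 2204.082ms @ 36/7 + 244.898ms (4/7)
8. 2448.98ms @ 40/7 + 244.898ms (4/7)
9. 2693.878ms @ 44/7 + 244.898ms (4/7)
10. 2938.776ms @ 48/7 + 489.796ms (8/7)

note 10 onset = 48/7b = 2938.776ms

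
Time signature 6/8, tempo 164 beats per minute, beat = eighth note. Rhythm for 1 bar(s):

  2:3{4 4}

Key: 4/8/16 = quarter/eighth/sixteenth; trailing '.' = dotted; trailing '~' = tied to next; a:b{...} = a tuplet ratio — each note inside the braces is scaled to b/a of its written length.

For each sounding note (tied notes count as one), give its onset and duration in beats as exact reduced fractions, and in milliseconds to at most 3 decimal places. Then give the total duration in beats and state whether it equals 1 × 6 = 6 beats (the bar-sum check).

1) 0.0ms=0b +1097.561ms=3b
2) 1097.561ms=3b +1097.561ms=3b
Σ=6b of 6 (164bpm 6/8) — PASS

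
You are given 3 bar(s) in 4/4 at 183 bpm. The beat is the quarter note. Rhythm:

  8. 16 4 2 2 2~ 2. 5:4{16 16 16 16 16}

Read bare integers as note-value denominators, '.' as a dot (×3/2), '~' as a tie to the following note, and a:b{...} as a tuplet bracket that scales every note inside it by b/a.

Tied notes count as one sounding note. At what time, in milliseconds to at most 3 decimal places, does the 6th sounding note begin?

note 6 onset = 6b = 1967.213ms

1. 0.0ms @ 0 + 245.902ms (3/4)
2. 245.902ms @ 3/4 + 81.967ms (1/4)
3. 327.869ms @ 1 + 327.869ms (1)
4. 655.738ms @ 2 + 655.738ms (2)
5. 1311.475ms @ 4 + 655.738ms (2)
6. 1967.213ms @ 6 + 1639.344ms (5)
7. 3606.557ms @ 11 + 65.574ms (1/5)
8. 3672.131ms @ 56/5 + 65.574ms (1/5)
9. 3737.705ms @ 57/5 + 65.574ms (1/5)
10. 3803.279ms @ 58/5 + 65.574ms (1/5)
11. 3868.852ms @ 59/5 + 65.574ms (1/5)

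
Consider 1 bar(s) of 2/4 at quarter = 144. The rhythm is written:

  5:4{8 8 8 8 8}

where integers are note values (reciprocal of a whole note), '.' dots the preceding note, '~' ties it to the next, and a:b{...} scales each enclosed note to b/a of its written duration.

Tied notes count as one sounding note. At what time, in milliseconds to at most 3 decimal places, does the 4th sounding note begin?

1. 0.0ms @ 0 + 166.667ms (2/5)
2. 166.667ms @ 2/5 + 166.667ms (2/5)
3. 333.333ms @ 4/5 + 166.667ms (2/5)
4. 500.0ms @ 6/5 + 166.667ms (2/5)
5. 666.667ms @ 8/5 + 166.667ms (2/5)

note 4 onset = 6/5b = 500.0ms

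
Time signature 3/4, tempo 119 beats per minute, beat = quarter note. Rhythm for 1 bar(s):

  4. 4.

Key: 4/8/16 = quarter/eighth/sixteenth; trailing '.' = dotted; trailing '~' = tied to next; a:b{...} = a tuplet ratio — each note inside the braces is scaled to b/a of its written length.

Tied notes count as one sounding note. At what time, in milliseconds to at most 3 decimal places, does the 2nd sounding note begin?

1. 0.0ms @ 0 + 756.303ms (3/2)
2. 756.303ms @ 3/2 + 756.303ms (3/2)

note 2 onset = 3/2b = 756.303ms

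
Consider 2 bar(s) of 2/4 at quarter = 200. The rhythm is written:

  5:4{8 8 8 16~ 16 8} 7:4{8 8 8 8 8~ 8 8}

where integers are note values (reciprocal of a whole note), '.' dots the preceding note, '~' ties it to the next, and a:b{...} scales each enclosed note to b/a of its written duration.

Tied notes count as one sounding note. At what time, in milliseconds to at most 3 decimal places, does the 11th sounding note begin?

1. 0.0ms @ 0 + 120.0ms (2/5)
2. 120.0ms @ 2/5 + 120.0ms (2/5)
3. 240.0ms @ 4/5 + 120.0ms (2/5)
4. 360.0ms @ 6/5 + 120.0ms (2/5)
5. 480.0ms @ 8/5 + 120.0ms (2/5)
6. 600.0ms @ 2 + 85.714ms (2/7)
7. 685.714ms @ 16/7 + 85.714ms (2/7)
8. 771.429ms @ 18/7 + 85.714ms (2/7)
9. 857.143ms @ 20/7 + 85.714ms (2/7)
10. 942.857ms @ 22/7 + 171.429ms (4/7)
11. 1114.286ms @ 26/7 + 85.714ms (2/7)

note 11 onset = 26/7b = 1114.286ms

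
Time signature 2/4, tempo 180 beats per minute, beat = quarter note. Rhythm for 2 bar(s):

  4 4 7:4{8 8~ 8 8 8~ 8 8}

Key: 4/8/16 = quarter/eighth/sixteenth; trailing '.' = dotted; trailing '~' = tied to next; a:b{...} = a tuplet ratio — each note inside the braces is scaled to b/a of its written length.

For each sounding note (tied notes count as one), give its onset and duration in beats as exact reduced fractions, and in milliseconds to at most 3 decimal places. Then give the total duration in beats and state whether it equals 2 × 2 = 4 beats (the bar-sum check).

1) 0.0ms=0b +333.333ms=1b
2) 333.333ms=1b +333.333ms=1b
3) 666.667ms=2b +95.238ms=2/7b
4) 761.905ms=16/7b +190.476ms=4/7b
5) 952.381ms=20/7b +95.238ms=2/7b
6) 1047.619ms=22/7b +190.476ms=4/7b
7) 1238.095ms=26/7b +95.238ms=2/7b
Σ=4b of 4 (180bpm 2/4) — PASS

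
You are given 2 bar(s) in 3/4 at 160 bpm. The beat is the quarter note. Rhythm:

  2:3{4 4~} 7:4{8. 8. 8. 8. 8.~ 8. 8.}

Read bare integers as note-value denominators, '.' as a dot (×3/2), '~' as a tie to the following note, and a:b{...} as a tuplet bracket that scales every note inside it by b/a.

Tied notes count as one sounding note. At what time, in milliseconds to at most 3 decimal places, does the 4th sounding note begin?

note 4 onset = 27/7b = 1446.429ms

1. 0.0ms @ 0 + 562.5ms (3/2)
2. 562.5ms @ 3/2 + 723.214ms (27/14)
3. 1285.714ms @ 24/7 + 160.714ms (3/7)
4. 1446.429ms @ 27/7 + 160.714ms (3/7)
5. 1607.143ms @ 30/7 + 160.714ms (3/7)
6. 1767.857ms @ 33/7 + 321.429ms (6/7)
7. 2089.286ms @ 39/7 + 160.714ms (3/7)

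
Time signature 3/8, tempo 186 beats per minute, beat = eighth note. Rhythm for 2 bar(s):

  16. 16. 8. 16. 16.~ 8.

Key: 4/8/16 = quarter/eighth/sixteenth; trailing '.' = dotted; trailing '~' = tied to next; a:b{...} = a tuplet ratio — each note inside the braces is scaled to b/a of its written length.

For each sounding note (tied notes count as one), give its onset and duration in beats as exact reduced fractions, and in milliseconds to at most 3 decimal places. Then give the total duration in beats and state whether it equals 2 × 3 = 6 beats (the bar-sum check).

1) 0.0ms=0b +241.935ms=3/4b
2) 241.935ms=3/4b +241.935ms=3/4b
3) 483.871ms=3/2b +483.871ms=3/2b
4) 967.742ms=3b +241.935ms=3/4b
5) 1209.677ms=15/4b +725.806ms=9/4b
Σ=6b of 6 (186bpm 3/8) — PASS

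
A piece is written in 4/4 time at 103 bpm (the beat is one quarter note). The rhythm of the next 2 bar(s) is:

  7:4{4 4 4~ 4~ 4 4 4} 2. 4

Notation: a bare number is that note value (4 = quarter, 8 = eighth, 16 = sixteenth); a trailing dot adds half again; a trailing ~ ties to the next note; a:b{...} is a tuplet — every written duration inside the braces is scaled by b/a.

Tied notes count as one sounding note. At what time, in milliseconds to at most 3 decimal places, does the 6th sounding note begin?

1. 0.0ms @ 0 + 332.871ms (4/7)
2. 332.871ms @ 4/7 + 332.871ms (4/7)
3. 665.742ms @ 8/7 + 998.613ms (12/7)
4. 1664.355ms @ 20/7 + 332.871ms (4/7)
5. 1997.226ms @ 24/7 + 332.871ms (4/7)
6. 2330.097ms @ 4 + 1747.573ms (3)
7. 4077.67ms @ 7 + 582.524ms (1)

note 6 onset = 4b = 2330.097ms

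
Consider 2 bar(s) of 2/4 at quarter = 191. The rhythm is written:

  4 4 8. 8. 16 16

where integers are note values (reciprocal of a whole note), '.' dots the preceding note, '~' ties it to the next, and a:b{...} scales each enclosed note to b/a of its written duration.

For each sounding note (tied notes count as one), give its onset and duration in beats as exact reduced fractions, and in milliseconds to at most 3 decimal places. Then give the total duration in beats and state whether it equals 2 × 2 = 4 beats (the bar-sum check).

1) 0.0ms=0b +314.136ms=1b
2) 314.136ms=1b +314.136ms=1b
3) 628.272ms=2b +235.602ms=3/4b
4) 863.874ms=11/4b +235.602ms=3/4b
5) 1099.476ms=7/2b +78.534ms=1/4b
6) 1178.01ms=15/4b +78.534ms=1/4b
Σ=4b of 4 (191bpm 2/4) — PASS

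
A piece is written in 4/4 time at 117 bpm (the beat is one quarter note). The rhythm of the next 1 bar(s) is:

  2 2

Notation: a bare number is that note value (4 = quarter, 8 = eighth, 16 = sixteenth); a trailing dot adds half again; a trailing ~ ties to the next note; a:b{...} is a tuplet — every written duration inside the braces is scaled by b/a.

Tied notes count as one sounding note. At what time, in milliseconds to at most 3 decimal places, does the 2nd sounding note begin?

note 2 onset = 2b = 1025.641ms

1. 0.0ms @ 0 + 1025.641ms (2)
2. 1025.641ms @ 2 + 1025.641ms (2)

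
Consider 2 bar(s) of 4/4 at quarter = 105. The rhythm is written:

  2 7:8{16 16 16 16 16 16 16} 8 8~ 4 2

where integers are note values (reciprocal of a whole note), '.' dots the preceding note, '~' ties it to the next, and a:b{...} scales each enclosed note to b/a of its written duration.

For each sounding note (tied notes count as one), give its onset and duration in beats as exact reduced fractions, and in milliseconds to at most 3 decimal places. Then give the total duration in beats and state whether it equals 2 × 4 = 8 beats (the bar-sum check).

1) 0.0ms=0b +1142.857ms=2b
2) 1142.857ms=2b +163.265ms=2/7b
3) 1306.122ms=16/7b +163.265ms=2/7b
4) 1469.388ms=18/7b +163.265ms=2/7b
5) 1632.653ms=20/7b +163.265ms=2/7b
6) 1795.918ms=22/7b +163.265ms=2/7b
7) 1959.184ms=24/7b +163.265ms=2/7b
8) 2122.449ms=26/7b +163.265ms=2/7b
9) 2285.714ms=4b +285.714ms=1/2b
10) 2571.429ms=9/2b +857.143ms=3/2b
11) 3428.571ms=6b +1142.857ms=2b
Σ=8b of 8 (105bpm 4/4) — PASS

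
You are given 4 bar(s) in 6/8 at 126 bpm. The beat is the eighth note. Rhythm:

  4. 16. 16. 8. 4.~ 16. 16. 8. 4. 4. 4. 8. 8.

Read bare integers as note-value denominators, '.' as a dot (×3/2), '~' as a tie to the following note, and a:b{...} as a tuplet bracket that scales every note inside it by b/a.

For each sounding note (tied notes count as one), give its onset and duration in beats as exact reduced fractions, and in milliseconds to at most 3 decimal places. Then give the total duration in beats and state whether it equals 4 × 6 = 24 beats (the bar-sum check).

1) 0.0ms=0b +1428.571ms=3b
2) 1428.571ms=3b +357.143ms=3/4b
3) 1785.714ms=15/4b +357.143ms=3/4b
4) 2142.857ms=9/2b +714.286ms=3/2b
5) 2857.143ms=6b +1785.714ms=15/4b
6) 4642.857ms=39/4b +357.143ms=3/4b
7) 5000.0ms=21/2b +714.286ms=3/2b
8) 5714.286ms=12b +1428.571ms=3b
9) 7142.857ms=15b +1428.571ms=3b
10) 8571.429ms=18b +1428.571ms=3b
11) 10000.0ms=21b +714.286ms=3/2b
12) 10714.286ms=45/2b +714.286ms=3/2b
Σ=24b of 24 (126bpm 6/8) — PASS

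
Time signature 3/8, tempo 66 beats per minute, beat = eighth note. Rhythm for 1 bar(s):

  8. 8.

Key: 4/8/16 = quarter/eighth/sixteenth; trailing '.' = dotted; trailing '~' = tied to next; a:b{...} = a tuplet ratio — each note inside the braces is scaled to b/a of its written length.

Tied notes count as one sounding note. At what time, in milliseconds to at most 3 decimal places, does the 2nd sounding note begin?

1. 0.0ms @ 0 + 1363.636ms (3/2)
2. 1363.636ms @ 3/2 + 1363.636ms (3/2)

note 2 onset = 3/2b = 1363.636ms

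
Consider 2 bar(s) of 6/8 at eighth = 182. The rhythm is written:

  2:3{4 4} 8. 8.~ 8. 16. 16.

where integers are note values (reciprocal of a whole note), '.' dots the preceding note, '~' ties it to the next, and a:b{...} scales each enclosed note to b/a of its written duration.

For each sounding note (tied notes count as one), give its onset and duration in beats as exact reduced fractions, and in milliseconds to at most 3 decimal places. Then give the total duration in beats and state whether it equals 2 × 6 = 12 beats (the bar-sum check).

1) 0.0ms=0b +989.011ms=3b
2) 989.011ms=3b +989.011ms=3b
3) 1978.022ms=6b +494.505ms=3/2b
4) 2472.527ms=15/2b +989.011ms=3b
5) 3461.538ms=21/2b +247.253ms=3/4b
6) 3708.791ms=45/4b +247.253ms=3/4b
Σ=12b of 12 (182bpm 6/8) — PASS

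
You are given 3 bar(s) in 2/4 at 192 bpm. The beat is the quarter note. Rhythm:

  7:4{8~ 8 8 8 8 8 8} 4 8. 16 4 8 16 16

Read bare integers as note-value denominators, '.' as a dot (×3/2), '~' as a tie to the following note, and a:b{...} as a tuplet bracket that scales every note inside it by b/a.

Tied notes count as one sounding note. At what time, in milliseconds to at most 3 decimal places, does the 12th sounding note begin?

note 12 onset = 11/2b = 1718.75ms

1. 0.0ms @ 0 + 178.571ms (4/7)
2. 178.571ms @ 4/7 + 89.286ms (2/7)
3. 267.857ms @ 6/7 + 89.286ms (2/7)
4. 357.143ms @ 8/7 + 89.286ms (2/7)
5. 446.429ms @ 10/7 + 89.286ms (2/7)
6. 535.714ms @ 12/7 + 89.286ms (2/7)
7. 625.0ms @ 2 + 312.5ms (1)
8. 937.5ms @ 3 + 234.375ms (3/4)
9. 1171.875ms @ 15/4 + 78.125ms (1/4)
10. 1250.0ms @ 4 + 312.5ms (1)
11. 1562.5ms @ 5 + 156.25ms (1/2)
12. 1718.75ms @ 11/2 + 78.125ms (1/4)
13. 1796.875ms @ 23/4 + 78.125ms (1/4)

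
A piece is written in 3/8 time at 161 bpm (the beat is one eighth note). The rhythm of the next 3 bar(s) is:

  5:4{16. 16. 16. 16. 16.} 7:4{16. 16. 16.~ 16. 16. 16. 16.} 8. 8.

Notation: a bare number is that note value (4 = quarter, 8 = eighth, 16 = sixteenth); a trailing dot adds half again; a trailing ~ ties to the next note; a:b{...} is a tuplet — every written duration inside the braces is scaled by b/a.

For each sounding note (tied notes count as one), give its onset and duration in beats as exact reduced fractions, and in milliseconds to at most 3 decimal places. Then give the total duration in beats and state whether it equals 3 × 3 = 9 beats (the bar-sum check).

1) 0.0ms=0b +223.602ms=3/5b
2) 223.602ms=3/5b +223.602ms=3/5b
3) 447.205ms=6/5b +223.602ms=3/5b
4) 670.807ms=9/5b +223.602ms=3/5b
5) 894.41ms=12/5b +223.602ms=3/5b
6) 1118.012ms=3b +159.716ms=3/7b
7) 1277.728ms=24/7b +159.716ms=3/7b
8) 1437.445ms=27/7b +319.432ms=6/7b
9) 1756.877ms=33/7b +159.716ms=3/7b
10) 1916.593ms=36/7b +159.716ms=3/7b
11) 2076.309ms=39/7b +159.716ms=3/7b
12) 2236.025ms=6b +559.006ms=3/2b
13) 2795.031ms=15/2b +559.006ms=3/2b
Σ=9b of 9 (161bpm 3/8) — PASS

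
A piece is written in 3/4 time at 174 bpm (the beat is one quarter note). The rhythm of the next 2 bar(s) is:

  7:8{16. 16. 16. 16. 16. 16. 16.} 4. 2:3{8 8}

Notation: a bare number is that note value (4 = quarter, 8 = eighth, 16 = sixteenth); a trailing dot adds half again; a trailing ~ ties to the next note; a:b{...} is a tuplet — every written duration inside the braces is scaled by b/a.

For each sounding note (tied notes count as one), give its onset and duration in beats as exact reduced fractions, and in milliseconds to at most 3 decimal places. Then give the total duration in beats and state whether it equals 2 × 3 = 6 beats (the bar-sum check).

1) 0.0ms=0b +147.783ms=3/7b
2) 147.783ms=3/7b +147.783ms=3/7b
3) 295.567ms=6/7b +147.783ms=3/7b
4) 443.35ms=9/7b +147.783ms=3/7b
5) 591.133ms=12/7b +147.783ms=3/7b
6) 738.916ms=15/7b +147.783ms=3/7b
7) 886.7ms=18/7b +147.783ms=3/7b
8) 1034.483ms=3b +517.241ms=3/2b
9) 1551.724ms=9/2b +258.621ms=3/4b
10) 1810.345ms=21/4b +258.621ms=3/4b
Σ=6b of 6 (174bpm 3/4) — PASS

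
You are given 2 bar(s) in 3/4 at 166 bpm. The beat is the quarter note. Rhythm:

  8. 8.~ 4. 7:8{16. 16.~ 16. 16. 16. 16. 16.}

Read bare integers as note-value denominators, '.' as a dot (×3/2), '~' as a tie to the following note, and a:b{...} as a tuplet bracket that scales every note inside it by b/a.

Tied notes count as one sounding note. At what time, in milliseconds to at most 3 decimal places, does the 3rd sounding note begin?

note 3 onset = 3b = 1084.337ms

1. 0.0ms @ 0 + 271.084ms (3/4)
2. 271.084ms @ 3/4 + 813.253ms (9/4)
3. 1084.337ms @ 3 + 154.905ms (3/7)
4. 1239.243ms @ 24/7 + 309.811ms (6/7)
5. 1549.053ms @ 30/7 + 154.905ms (3/7)
6. 1703.959ms @ 33/7 + 154.905ms (3/7)
7. 1858.864ms @ 36/7 + 154.905ms (3/7)
8. 2013.769ms @ 39/7 + 154.905ms (3/7)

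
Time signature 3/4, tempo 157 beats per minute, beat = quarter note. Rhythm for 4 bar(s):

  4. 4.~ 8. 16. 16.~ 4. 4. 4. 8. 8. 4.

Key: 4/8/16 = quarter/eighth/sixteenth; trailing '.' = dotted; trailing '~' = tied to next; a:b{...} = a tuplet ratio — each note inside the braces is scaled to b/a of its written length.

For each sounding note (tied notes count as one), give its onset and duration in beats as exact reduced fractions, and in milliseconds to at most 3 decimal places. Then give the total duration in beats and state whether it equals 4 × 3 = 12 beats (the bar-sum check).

1) 0.0ms=0b +573.248ms=3/2b
2) 573.248ms=3/2b +859.873ms=9/4b
3) 1433.121ms=15/4b +143.312ms=3/8b
4) 1576.433ms=33/8b +716.561ms=15/8b
5) 2292.994ms=6b +573.248ms=3/2b
6) 2866.242ms=15/2b +573.248ms=3/2b
7) 3439.49ms=9b +286.624ms=3/4b
8) 3726.115ms=39/4b +286.624ms=3/4b
9) 4012.739ms=21/2b +573.248ms=3/2b
Σ=12b of 12 (157bpm 3/4) — PASS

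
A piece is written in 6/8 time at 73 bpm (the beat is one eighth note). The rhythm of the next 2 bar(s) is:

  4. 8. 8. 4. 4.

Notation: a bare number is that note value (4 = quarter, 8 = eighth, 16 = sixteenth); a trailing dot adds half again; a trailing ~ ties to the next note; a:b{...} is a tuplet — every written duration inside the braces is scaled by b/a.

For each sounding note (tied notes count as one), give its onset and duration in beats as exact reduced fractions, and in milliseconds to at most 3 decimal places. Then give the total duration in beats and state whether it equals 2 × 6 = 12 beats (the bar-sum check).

1) 0.0ms=0b +2465.753ms=3b
2) 2465.753ms=3b +1232.877ms=3/2b
3) 3698.63ms=9/2b +1232.877ms=3/2b
4) 4931.507ms=6b +2465.753ms=3b
5) 7397.26ms=9b +2465.753ms=3b
Σ=12b of 12 (73bpm 6/8) — PASS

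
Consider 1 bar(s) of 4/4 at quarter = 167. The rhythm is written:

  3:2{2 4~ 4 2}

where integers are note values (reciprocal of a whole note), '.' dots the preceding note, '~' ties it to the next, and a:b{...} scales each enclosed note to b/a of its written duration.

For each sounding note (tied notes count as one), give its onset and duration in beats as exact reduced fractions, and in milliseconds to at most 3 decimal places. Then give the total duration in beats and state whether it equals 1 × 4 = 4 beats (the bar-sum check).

1) 0.0ms=0b +479.042ms=4/3b
2) 479.042ms=4/3b +479.042ms=4/3b
3) 958.084ms=8/3b +479.042ms=4/3b
Σ=4b of 4 (167bpm 4/4) — PASS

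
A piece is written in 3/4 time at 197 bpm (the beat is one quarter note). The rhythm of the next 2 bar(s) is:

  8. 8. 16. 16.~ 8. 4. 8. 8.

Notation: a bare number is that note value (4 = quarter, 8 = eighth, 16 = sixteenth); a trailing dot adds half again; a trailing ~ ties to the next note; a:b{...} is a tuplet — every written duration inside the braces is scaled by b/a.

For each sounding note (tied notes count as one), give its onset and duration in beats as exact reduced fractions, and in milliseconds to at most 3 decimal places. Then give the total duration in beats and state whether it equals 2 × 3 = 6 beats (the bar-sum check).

1) 0.0ms=0b +228.426ms=3/4b
2) 228.426ms=3/4b +228.426ms=3/4b
3) 456.853ms=3/2b +114.213ms=3/8b
4) 571.066ms=15/8b +342.64ms=9/8b
5) 913.706ms=3b +456.853ms=3/2b
6) 1370.558ms=9/2b +228.426ms=3/4b
7) 1598.985ms=21/4b +228.426ms=3/4b
Σ=6b of 6 (197bpm 3/4) — PASS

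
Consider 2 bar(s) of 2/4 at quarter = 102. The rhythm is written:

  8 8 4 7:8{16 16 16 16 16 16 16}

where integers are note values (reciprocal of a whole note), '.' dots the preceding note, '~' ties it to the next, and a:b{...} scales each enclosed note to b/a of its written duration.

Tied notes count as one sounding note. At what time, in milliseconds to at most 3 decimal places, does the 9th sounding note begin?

1. 0.0ms @ 0 + 294.118ms (1/2)
2. 294.118ms @ 1/2 + 294.118ms (1/2)
3. 588.235ms @ 1 + 588.235ms (1)
4. 1176.471ms @ 2 + 168.067ms (2/7)
5. 1344.538ms @ 16/7 + 168.067ms (2/7)
6. 1512.605ms @ 18/7 + 168.067ms (2/7)
7. 1680.672ms @ 20/7 + 168.067ms (2/7)
8. 1848.739ms @ 22/7 + 168.067ms (2/7)
9. 2016.807ms @ 24/7 + 168.067ms (2/7)
10. 2184.874ms @ 26/7 + 168.067ms (2/7)

note 9 onset = 24/7b = 2016.807ms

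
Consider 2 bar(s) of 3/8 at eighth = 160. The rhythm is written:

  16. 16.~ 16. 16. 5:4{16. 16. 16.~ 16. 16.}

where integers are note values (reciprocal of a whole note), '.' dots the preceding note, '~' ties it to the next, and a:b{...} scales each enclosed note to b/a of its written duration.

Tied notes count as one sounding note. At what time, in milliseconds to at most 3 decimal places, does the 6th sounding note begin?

note 6 onset = 21/5b = 1575.0ms

1. 0.0ms @ 0 + 281.25ms (3/4)
2. 281.25ms @ 3/4 + 562.5ms (3/2)
3. 843.75ms @ 9/4 + 281.25ms (3/4)
4. 1125.0ms @ 3 + 225.0ms (3/5)
5. 1350.0ms @ 18/5 + 225.0ms (3/5)
6. 1575.0ms @ 21/5 + 450.0ms (6/5)
7. 2025.0ms @ 27/5 + 225.0ms (3/5)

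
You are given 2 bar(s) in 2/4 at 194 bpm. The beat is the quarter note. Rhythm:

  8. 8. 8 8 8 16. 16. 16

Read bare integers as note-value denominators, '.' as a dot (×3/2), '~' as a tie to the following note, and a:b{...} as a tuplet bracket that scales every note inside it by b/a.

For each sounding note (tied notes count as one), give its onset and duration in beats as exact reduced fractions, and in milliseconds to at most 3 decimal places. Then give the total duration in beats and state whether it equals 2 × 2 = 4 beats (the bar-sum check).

1) 0.0ms=0b +231.959ms=3/4b
2) 231.959ms=3/4b +231.959ms=3/4b
3) 463.918ms=3/2b +154.639ms=1/2b
4) 618.557ms=2b +154.639ms=1/2b
5) 773.196ms=5/2b +154.639ms=1/2b
6) 927.835ms=3b +115.979ms=3/8b
7) 1043.814ms=27/8b +115.979ms=3/8b
8) 1159.794ms=15/4b +77.32ms=1/4b
Σ=4b of 4 (194bpm 2/4) — PASS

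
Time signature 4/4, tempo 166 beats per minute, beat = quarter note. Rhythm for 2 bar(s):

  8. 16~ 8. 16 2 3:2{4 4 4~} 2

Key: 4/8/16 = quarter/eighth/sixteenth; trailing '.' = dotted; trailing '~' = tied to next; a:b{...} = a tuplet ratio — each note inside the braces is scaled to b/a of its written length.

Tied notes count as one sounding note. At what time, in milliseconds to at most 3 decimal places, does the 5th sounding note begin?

1. 0.0ms @ 0 + 271.084ms (3/4)
2. 271.084ms @ 3/4 + 361.446ms (1)
3. 632.53ms @ 7/4 + 90.361ms (1/4)
4. 722.892ms @ 2 + 722.892ms (2)
5. 1445.783ms @ 4 + 240.964ms (2/3)
6. 1686.747ms @ 14/3 + 240.964ms (2/3)
7. 1927.711ms @ 16/3 + 963.855ms (8/3)

note 5 onset = 4b = 1445.783ms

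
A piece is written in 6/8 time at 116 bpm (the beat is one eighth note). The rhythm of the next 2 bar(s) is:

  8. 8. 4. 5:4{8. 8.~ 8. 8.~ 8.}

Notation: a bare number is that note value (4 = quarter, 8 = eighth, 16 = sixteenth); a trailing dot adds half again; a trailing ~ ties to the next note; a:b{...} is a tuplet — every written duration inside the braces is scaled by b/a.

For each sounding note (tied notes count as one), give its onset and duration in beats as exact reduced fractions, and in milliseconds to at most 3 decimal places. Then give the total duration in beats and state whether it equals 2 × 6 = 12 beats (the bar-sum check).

1) 0.0ms=0b +775.862ms=3/2b
2) 775.862ms=3/2b +775.862ms=3/2b
3) 1551.724ms=3b +1551.724ms=3b
4) 3103.448ms=6b +620.69ms=6/5b
5) 3724.138ms=36/5b +1241.379ms=12/5b
6) 4965.517ms=48/5b +1241.379ms=12/5b
Σ=12b of 12 (116bpm 6/8) — PASS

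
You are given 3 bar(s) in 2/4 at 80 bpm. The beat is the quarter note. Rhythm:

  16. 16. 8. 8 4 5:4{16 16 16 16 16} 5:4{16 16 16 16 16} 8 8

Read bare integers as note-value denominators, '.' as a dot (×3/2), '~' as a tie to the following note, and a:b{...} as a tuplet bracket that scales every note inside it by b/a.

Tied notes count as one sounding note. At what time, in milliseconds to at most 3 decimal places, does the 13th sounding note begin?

note 13 onset = 22/5b = 3300.0ms

1. 0.0ms @ 0 + 281.25ms (3/8)
2. 281.25ms @ 3/8 + 281.25ms (3/8)
3. 562.5ms @ 3/4 + 562.5ms (3/4)
4. 1125.0ms @ 3/2 + 375.0ms (1/2)
5. 1500.0ms @ 2 + 750.0ms (1)
6. 2250.0ms @ 3 + 150.0ms (1/5)
7. 2400.0ms @ 16/5 + 150.0ms (1/5)
8. 2550.0ms @ 17/5 + 150.0ms (1/5)
9. 2700.0ms @ 18/5 + 150.0ms (1/5)
10. 2850.0ms @ 19/5 + 150.0ms (1/5)
11. 3000.0ms @ 4 + 150.0ms (1/5)
12. 3150.0ms @ 21/5 + 150.0ms (1/5)
13. 3300.0ms @ 22/5 + 150.0ms (1/5)
14. 3450.0ms @ 23/5 + 150.0ms (1/5)
15. 3600.0ms @ 24/5 + 150.0ms (1/5)
16. 3750.0ms @ 5 + 375.0ms (1/2)
17. 4125.0ms @ 11/2 + 375.0ms (1/2)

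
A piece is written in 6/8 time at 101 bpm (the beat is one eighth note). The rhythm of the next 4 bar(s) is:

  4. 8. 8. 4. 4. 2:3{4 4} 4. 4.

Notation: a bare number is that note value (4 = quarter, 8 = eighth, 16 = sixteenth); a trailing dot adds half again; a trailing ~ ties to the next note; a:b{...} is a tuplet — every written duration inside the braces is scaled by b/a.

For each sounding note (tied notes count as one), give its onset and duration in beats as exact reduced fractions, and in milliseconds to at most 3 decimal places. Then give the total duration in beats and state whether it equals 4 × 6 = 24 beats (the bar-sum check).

1) 0.0ms=0b +1782.178ms=3b
2) 1782.178ms=3b +891.089ms=3/2b
3) 2673.267ms=9/2b +891.089ms=3/2b
4) 3564.356ms=6b +1782.178ms=3b
5) 5346.535ms=9b +1782.178ms=3b
6) 7128.713ms=12b +1782.178ms=3b
7) 8910.891ms=15b +1782.178ms=3b
8) 10693.069ms=18b +1782.178ms=3b
9) 12475.248ms=21b +1782.178ms=3b
Σ=24b of 24 (101bpm 6/8) — PASS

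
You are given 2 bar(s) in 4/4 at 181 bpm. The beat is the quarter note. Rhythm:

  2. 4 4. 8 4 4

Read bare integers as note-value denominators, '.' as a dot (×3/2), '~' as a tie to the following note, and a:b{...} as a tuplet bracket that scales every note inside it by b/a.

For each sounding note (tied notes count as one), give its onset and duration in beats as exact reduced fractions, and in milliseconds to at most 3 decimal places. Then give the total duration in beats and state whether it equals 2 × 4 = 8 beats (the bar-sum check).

1) 0.0ms=0b +994.475ms=3b
2) 994.475ms=3b +331.492ms=1b
3) 1325.967ms=4b +497.238ms=3/2b
4) 1823.204ms=11/2b +165.746ms=1/2b
5) 1988.95ms=6b +331.492ms=1b
6) 2320.442ms=7b +331.492ms=1b
Σ=8b of 8 (181bpm 4/4) — PASS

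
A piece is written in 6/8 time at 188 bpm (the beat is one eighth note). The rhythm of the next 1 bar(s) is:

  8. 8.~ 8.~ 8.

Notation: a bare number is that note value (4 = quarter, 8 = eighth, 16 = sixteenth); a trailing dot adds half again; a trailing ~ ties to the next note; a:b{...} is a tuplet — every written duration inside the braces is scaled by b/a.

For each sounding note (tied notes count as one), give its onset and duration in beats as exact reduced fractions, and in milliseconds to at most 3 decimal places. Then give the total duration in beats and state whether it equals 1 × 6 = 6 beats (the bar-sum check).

1) 0.0ms=0b +478.723ms=3/2b
2) 478.723ms=3/2b +1436.17ms=9/2b
Σ=6b of 6 (188bpm 6/8) — PASS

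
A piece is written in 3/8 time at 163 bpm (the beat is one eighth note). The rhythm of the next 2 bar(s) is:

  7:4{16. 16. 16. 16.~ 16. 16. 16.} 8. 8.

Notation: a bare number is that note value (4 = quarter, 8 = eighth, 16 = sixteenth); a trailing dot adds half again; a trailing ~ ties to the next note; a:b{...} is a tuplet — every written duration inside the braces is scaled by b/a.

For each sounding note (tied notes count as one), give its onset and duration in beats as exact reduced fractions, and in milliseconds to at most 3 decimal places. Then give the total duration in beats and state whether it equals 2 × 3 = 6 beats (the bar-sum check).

1) 0.0ms=0b +157.756ms=3/7b
2) 157.756ms=3/7b +157.756ms=3/7b
3) 315.513ms=6/7b +157.756ms=3/7b
4) 473.269ms=9/7b +315.513ms=6/7b
5) 788.782ms=15/7b +157.756ms=3/7b
6) 946.538ms=18/7b +157.756ms=3/7b
7) 1104.294ms=3b +552.147ms=3/2b
8) 1656.442ms=9/2b +552.147ms=3/2b
Σ=6b of 6 (163bpm 3/8) — PASS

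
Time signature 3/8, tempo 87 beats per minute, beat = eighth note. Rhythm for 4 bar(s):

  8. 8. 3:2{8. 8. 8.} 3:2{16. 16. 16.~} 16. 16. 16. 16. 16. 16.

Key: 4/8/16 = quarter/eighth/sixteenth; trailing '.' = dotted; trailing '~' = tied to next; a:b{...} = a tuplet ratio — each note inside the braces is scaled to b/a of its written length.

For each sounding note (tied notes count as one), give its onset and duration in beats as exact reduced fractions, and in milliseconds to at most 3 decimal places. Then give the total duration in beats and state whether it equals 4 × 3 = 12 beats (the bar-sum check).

1) 0.0ms=0b +1034.483ms=3/2b
2) 1034.483ms=3/2b +1034.483ms=3/2b
3) 2068.966ms=3b +689.655ms=1b
4) 2758.621ms=4b +689.655ms=1b
5) 3448.276ms=5b +689.655ms=1b
6) 4137.931ms=6b +344.828ms=1/2b
7) 4482.759ms=13/2b +344.828ms=1/2b
8) 4827.586ms=7b +862.069ms=5/4b
9) 5689.655ms=33/4b +517.241ms=3/4b
10) 6206.897ms=9b +517.241ms=3/4b
11) 6724.138ms=39/4b +517.241ms=3/4b
12) 7241.379ms=21/2b +517.241ms=3/4b
13) 7758.621ms=45/4b +517.241ms=3/4b
Σ=12b of 12 (87bpm 3/8) — PASS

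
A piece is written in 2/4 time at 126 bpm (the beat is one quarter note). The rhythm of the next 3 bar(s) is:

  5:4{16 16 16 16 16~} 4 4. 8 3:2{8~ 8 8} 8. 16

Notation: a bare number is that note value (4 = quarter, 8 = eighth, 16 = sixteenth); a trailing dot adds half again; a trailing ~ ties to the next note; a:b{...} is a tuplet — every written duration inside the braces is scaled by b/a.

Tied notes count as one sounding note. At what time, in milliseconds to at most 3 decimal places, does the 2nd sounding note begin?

note 2 onset = 1/5b = 95.238ms

1. 0.0ms @ 0 + 95.238ms (1/5)
2. 95.238ms @ 1/5 + 95.238ms (1/5)
3. 190.476ms @ 2/5 + 95.238ms (1/5)
4. 285.714ms @ 3/5 + 95.238ms (1/5)
5. 380.952ms @ 4/5 + 571.429ms (6/5)
6. 952.381ms @ 2 + 714.286ms (3/2)
7. 1666.667ms @ 7/2 + 238.095ms (1/2)
8. 1904.762ms @ 4 + 317.46ms (2/3)
9. 2222.222ms @ 14/3 + 158.73ms (1/3)
10. 2380.952ms @ 5 + 357.143ms (3/4)
11. 2738.095ms @ 23/4 + 119.048ms (1/4)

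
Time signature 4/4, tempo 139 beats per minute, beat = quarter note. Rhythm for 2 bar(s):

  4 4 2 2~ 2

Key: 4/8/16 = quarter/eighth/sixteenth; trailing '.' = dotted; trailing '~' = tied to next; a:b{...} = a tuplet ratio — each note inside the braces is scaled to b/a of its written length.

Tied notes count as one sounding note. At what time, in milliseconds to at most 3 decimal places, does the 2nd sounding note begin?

1. 0.0ms @ 0 + 431.655ms (1)
2. 431.655ms @ 1 + 431.655ms (1)
3. 863.309ms @ 2 + 863.309ms (2)
4. 1726.619ms @ 4 + 1726.619ms (4)

note 2 onset = 1b = 431.655ms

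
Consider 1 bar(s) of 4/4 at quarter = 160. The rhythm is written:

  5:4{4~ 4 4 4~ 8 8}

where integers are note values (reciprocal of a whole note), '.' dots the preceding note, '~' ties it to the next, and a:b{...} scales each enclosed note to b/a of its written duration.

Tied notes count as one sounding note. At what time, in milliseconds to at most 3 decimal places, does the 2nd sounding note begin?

1. 0.0ms @ 0 + 600.0ms (8/5)
2. 600.0ms @ 8/5 + 300.0ms (4/5)
3. 900.0ms @ 12/5 + 450.0ms (6/5)
4. 1350.0ms @ 18/5 + 150.0ms (2/5)

note 2 onset = 8/5b = 600.0ms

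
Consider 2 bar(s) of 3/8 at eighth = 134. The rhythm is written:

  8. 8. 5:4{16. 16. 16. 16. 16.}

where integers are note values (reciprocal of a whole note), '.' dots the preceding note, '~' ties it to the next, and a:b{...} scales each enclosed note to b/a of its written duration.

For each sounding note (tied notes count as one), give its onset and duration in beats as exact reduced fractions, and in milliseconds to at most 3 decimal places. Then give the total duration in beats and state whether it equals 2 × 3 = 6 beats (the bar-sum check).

1) 0.0ms=0b +671.642ms=3/2b
2) 671.642ms=3/2b +671.642ms=3/2b
3) 1343.284ms=3b +268.657ms=3/5b
4) 1611.94ms=18/5b +268.657ms=3/5b
5) 1880.597ms=21/5b +268.657ms=3/5b
6) 2149.254ms=24/5b +268.657ms=3/5b
7) 2417.91ms=27/5b +268.657ms=3/5b
Σ=6b of 6 (134bpm 3/8) — PASS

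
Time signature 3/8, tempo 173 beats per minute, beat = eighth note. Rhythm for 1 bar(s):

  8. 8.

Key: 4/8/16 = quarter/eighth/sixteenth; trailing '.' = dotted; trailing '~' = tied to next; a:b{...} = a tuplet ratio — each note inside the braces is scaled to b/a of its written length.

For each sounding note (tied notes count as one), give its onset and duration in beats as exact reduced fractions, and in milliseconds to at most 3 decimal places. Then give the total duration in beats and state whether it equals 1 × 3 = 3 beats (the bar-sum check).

1) 0.0ms=0b +520.231ms=3/2b
2) 520.231ms=3/2b +520.231ms=3/2b
Σ=3b of 3 (173bpm 3/8) — PASS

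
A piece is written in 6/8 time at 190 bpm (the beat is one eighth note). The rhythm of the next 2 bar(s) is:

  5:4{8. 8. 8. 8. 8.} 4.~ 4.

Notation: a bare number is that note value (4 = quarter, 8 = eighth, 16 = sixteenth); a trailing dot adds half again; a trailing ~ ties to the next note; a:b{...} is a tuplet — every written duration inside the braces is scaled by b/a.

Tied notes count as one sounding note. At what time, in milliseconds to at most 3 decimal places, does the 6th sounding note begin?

1. 0.0ms @ 0 + 378.947ms (6/5)
2. 378.947ms @ 6/5 + 378.947ms (6/5)
3. 757.895ms @ 12/5 + 378.947ms (6/5)
4. 1136.842ms @ 18/5 + 378.947ms (6/5)
5. 1515.789ms @ 24/5 + 378.947ms (6/5)
6. 1894.737ms @ 6 + 1894.737ms (6)

note 6 onset = 6b = 1894.737ms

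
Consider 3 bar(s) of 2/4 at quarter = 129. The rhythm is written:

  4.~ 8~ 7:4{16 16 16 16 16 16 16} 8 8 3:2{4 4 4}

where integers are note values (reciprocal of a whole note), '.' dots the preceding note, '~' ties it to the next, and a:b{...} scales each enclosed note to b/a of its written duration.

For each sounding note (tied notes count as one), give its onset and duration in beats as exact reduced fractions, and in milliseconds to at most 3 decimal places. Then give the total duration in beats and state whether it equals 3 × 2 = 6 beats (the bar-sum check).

1) 0.0ms=0b +996.678ms=15/7b
2) 996.678ms=15/7b +66.445ms=1/7b
3) 1063.123ms=16/7b +66.445ms=1/7b
4) 1129.568ms=17/7b +66.445ms=1/7b
5) 1196.013ms=18/7b +66.445ms=1/7b
6) 1262.458ms=19/7b +66.445ms=1/7b
7) 1328.904ms=20/7b +66.445ms=1/7b
8) 1395.349ms=3b +232.558ms=1/2b
9) 1627.907ms=7/2b +232.558ms=1/2b
10) 1860.465ms=4b +310.078ms=2/3b
11) 2170.543ms=14/3b +310.078ms=2/3b
12) 2480.62ms=16/3b +310.078ms=2/3b
Σ=6b of 6 (129bpm 2/4) — PASS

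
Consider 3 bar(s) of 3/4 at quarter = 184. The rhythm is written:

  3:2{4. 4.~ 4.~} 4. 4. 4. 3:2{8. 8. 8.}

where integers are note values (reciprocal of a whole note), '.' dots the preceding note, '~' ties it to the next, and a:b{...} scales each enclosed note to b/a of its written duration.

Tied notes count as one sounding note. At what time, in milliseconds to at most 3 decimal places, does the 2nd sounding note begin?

1. 0.0ms @ 0 + 326.087ms (1)
2. 326.087ms @ 1 + 1141.304ms (7/2)
3. 1467.391ms @ 9/2 + 489.13ms (3/2)
4. 1956.522ms @ 6 + 489.13ms (3/2)
5. 2445.652ms @ 15/2 + 163.043ms (1/2)
6. 2608.696ms @ 8 + 163.043ms (1/2)
7. 2771.739ms @ 17/2 + 163.043ms (1/2)

note 2 onset = 1b = 326.087ms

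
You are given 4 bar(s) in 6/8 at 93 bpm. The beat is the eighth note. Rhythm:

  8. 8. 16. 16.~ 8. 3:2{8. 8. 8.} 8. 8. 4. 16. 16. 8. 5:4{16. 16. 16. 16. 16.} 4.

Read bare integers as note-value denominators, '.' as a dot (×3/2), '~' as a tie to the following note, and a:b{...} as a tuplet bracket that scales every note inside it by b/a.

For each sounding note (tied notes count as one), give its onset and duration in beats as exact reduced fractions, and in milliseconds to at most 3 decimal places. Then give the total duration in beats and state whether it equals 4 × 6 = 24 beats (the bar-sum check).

1) 0.0ms=0b +967.742ms=3/2b
2) 967.742ms=3/2b +967.742ms=3/2b
3) 1935.484ms=3b +483.871ms=3/4b
4) 2419.355ms=15/4b +1451.613ms=9/4b
5) 3870.968ms=6b +645.161ms=1b
6) 4516.129ms=7b +645.161ms=1b
7) 5161.29ms=8b +645.161ms=1b
8) 5806.452ms=9b +967.742ms=3/2b
9) 6774.194ms=21/2b +967.742ms=3/2b
10) 7741.935ms=12b +1935.484ms=3b
11) 9677.419ms=15b +483.871ms=3/4b
12) 10161.29ms=63/4b +483.871ms=3/4b
13) 10645.161ms=33/2b +967.742ms=3/2b
14) 11612.903ms=18b +387.097ms=3/5b
15) 12000.0ms=93/5b +387.097ms=3/5b
16) 12387.097ms=96/5b +387.097ms=3/5b
17) 12774.194ms=99/5b +387.097ms=3/5b
18) 13161.29ms=102/5b +387.097ms=3/5b
19) 13548.387ms=21b +1935.484ms=3b
Σ=24b of 24 (93bpm 6/8) — PASS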